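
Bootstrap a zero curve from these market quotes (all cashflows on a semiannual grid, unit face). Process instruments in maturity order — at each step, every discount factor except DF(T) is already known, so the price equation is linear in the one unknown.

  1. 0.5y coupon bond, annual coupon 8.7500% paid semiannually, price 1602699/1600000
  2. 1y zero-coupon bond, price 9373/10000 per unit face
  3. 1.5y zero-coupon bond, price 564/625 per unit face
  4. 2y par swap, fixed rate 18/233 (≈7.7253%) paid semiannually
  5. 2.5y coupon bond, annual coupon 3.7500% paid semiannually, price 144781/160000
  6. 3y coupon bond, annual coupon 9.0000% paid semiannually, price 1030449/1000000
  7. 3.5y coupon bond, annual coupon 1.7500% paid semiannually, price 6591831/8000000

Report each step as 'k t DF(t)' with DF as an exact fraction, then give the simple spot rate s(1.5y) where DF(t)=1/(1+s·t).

1 1/2 9597/10000
2 1 9373/10000
3 3/2 564/625
4 2 8587/10000
5 5/2 8209/10000
6 3 1983/2500
7 7/2 7711/10000
s(1.5y) = (1/(564/625) − 1)/(3/2) = 61/846 ≈ 7.2104%

step 1 [0.5y] bond c/2=7/160: DF=(1602699/1600000 − 7/160·(0))/(1+7/160) = 9597/10000 ≈ 0.959700
step 2 [1y] zero: DF = P = 9373/10000 ≈ 0.937300
step 3 [1.5y] zero: DF = P = 564/625 ≈ 0.902400
step 4 [2y] swap r/2=9/233: DF=(1 − 9/233·(0.959700+0.937300+0.902400))/(1+9/233) = 8587/10000 ≈ 0.858700
step 5 [2.5y] bond c/2=3/160: DF=(144781/160000 − 3/160·(0.959700+0.937300+0.902400+0.858700))/(1+3/160) = 8209/10000 ≈ 0.820900
step 6 [3y] bond c/2=9/200: DF=(1030449/1000000 − 9/200·(0.959700+0.937300+0.902400+0.858700+0.820900))/(1+9/200) = 1983/2500 ≈ 0.793200
step 7 [3.5y] bond c/2=7/800: DF=(6591831/8000000 − 7/800·(0.959700+0.937300+0.902400+0.858700+0.820900+0.793200))/(1+7/800) = 7711/10000 ≈ 0.771100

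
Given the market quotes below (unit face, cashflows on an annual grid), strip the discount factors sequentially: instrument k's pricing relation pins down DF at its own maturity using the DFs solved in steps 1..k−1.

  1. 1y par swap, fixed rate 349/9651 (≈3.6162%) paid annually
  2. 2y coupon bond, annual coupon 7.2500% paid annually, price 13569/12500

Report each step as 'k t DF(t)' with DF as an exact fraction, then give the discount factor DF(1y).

1 1 9651/10000
2 2 9469/10000
DF(1y) = 9651/10000 ≈ 0.965100

step 1 [1y] swap r/1=349/9651: DF=(1 − 349/9651·(0))/(1+349/9651) = 9651/10000 ≈ 0.965100
step 2 [2y] bond c/1=29/400: DF=(13569/12500 − 29/400·(0.965100))/(1+29/400) = 9469/10000 ≈ 0.946900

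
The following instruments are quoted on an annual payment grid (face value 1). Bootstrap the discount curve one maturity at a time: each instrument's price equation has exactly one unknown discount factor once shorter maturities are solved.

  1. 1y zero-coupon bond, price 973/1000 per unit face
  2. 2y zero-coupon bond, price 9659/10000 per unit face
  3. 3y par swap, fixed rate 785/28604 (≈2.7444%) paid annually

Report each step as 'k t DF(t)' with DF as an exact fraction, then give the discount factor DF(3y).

step 1 [1y] zero: DF = P = 973/1000 ≈ 0.973000
step 2 [2y] zero: DF = P = 9659/10000 ≈ 0.965900
step 3 [3y] swap r/1=785/28604: DF=(1 − 785/28604·(0.973000+0.965900))/(1+785/28604) = 1843/2000 ≈ 0.921500

1 1 973/1000
2 2 9659/10000
3 3 1843/2000
DF(3y) = 1843/2000 ≈ 0.921500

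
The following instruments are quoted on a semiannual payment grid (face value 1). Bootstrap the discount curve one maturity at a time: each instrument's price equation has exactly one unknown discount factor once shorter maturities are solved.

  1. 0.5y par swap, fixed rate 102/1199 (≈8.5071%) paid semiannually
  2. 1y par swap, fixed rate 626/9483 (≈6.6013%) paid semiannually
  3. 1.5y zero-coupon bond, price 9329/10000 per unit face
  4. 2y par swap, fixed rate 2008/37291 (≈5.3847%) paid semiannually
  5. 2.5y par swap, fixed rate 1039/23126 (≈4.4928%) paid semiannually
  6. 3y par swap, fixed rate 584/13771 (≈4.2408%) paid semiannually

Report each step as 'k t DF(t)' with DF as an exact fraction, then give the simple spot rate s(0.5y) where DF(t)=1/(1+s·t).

step 1 [0.5y] swap r/2=51/1199: DF=(1 − 51/1199·(0))/(1+51/1199) = 1199/1250 ≈ 0.959200
step 2 [1y] swap r/2=313/9483: DF=(1 − 313/9483·(0.959200))/(1+313/9483) = 4687/5000 ≈ 0.937400
step 3 [1.5y] zero: DF = P = 9329/10000 ≈ 0.932900
step 4 [2y] swap r/2=1004/37291: DF=(1 − 1004/37291·(0.959200+0.937400+0.932900))/(1+1004/37291) = 2249/2500 ≈ 0.899600
step 5 [2.5y] swap r/2=1039/46252: DF=(1 − 1039/46252·(0.959200+0.937400+0.932900+0.899600))/(1+1039/46252) = 8961/10000 ≈ 0.896100
step 6 [3y] swap r/2=292/13771: DF=(1 − 292/13771·(0.959200+0.937400+0.932900+0.899600+0.896100))/(1+292/13771) = 552/625 ≈ 0.883200

1 1/2 1199/1250
2 1 4687/5000
3 3/2 9329/10000
4 2 2249/2500
5 5/2 8961/10000
6 3 552/625
s(0.5y) = (1/(1199/1250) − 1)/(1/2) = 102/1199 ≈ 8.5071%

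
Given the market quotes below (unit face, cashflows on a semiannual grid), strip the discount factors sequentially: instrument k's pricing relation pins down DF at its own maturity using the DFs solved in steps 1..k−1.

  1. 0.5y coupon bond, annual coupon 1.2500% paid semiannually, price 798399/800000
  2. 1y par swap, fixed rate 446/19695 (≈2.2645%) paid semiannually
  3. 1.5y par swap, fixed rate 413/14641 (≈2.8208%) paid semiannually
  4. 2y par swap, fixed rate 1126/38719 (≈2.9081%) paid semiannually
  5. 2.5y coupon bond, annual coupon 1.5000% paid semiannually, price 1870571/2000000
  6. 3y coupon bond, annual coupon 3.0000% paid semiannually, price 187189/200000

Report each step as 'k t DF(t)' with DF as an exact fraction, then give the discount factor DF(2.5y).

1 1/2 4959/5000
2 1 9777/10000
3 3/2 9587/10000
4 2 9437/10000
5 5/2 1799/2000
6 3 2129/2500
DF(2.5y) = 1799/2000 ≈ 0.899500

step 1 [0.5y] bond c/2=1/160: DF=(798399/800000 − 1/160·(0))/(1+1/160) = 4959/5000 ≈ 0.991800
step 2 [1y] swap r/2=223/19695: DF=(1 − 223/19695·(0.991800))/(1+223/19695) = 9777/10000 ≈ 0.977700
step 3 [1.5y] swap r/2=413/29282: DF=(1 − 413/29282·(0.991800+0.977700))/(1+413/29282) = 9587/10000 ≈ 0.958700
step 4 [2y] swap r/2=563/38719: DF=(1 − 563/38719·(0.991800+0.977700+0.958700))/(1+563/38719) = 9437/10000 ≈ 0.943700
step 5 [2.5y] bond c/2=3/400: DF=(1870571/2000000 − 3/400·(0.991800+0.977700+0.958700+0.943700))/(1+3/400) = 1799/2000 ≈ 0.899500
step 6 [3y] bond c/2=3/200: DF=(187189/200000 − 3/200·(0.991800+0.977700+0.958700+0.943700+0.899500))/(1+3/200) = 2129/2500 ≈ 0.851600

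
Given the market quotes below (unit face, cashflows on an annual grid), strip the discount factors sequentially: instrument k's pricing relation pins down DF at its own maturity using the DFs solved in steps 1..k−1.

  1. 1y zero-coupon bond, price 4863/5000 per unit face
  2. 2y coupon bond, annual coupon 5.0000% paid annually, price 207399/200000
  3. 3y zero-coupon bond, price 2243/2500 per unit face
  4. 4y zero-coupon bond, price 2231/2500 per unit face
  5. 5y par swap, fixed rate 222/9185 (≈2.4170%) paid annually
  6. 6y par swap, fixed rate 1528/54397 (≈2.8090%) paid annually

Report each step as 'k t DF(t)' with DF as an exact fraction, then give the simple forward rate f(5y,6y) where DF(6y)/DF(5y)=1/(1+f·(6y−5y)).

step 1 [1y] zero: DF = P = 4863/5000 ≈ 0.972600
step 2 [2y] bond c/1=1/20: DF=(207399/200000 − 1/20·(0.972600))/(1+1/20) = 9413/10000 ≈ 0.941300
step 3 [3y] zero: DF = P = 2243/2500 ≈ 0.897200
step 4 [4y] zero: DF = P = 2231/2500 ≈ 0.892400
step 5 [5y] swap r/1=222/9185: DF=(1 − 222/9185·(0.972600+0.941300+0.897200+0.892400))/(1+222/9185) = 889/1000 ≈ 0.889000
step 6 [6y] swap r/1=1528/54397: DF=(1 − 1528/54397·(0.972600+0.941300+0.897200+0.892400+0.889000))/(1+1528/54397) = 1059/1250 ≈ 0.847200

1 1 4863/5000
2 2 9413/10000
3 3 2243/2500
4 4 2231/2500
5 5 889/1000
6 6 1059/1250
f(5y,6y) = ((889/1000)/(1059/1250) − 1)/(1) = 209/4236 ≈ 4.9339%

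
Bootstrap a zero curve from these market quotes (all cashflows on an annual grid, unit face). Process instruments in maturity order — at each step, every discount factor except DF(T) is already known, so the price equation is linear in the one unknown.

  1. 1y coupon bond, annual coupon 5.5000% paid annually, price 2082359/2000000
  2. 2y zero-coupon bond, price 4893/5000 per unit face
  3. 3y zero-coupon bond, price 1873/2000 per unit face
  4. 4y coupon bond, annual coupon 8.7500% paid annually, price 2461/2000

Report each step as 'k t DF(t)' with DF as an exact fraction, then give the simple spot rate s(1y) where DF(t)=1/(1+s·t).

1 1 9869/10000
2 2 4893/5000
3 3 1873/2000
4 4 449/500
s(1y) = (1/(9869/10000) − 1)/(1) = 131/9869 ≈ 1.3274%

step 1 [1y] bond c/1=11/200: DF=(2082359/2000000 − 11/200·(0))/(1+11/200) = 9869/10000 ≈ 0.986900
step 2 [2y] zero: DF = P = 4893/5000 ≈ 0.978600
step 3 [3y] zero: DF = P = 1873/2000 ≈ 0.936500
step 4 [4y] bond c/1=7/80: DF=(2461/2000 − 7/80·(0.986900+0.978600+0.936500))/(1+7/80) = 449/500 ≈ 0.898000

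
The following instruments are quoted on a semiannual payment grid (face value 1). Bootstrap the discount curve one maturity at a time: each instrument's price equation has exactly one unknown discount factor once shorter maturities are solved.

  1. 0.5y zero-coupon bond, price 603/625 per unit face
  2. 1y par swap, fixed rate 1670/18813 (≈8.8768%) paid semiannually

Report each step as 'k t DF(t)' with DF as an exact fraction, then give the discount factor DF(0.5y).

1 1/2 603/625
2 1 1833/2000
DF(0.5y) = 603/625 ≈ 0.964800

step 1 [0.5y] zero: DF = P = 603/625 ≈ 0.964800
step 2 [1y] swap r/2=835/18813: DF=(1 − 835/18813·(0.964800))/(1+835/18813) = 1833/2000 ≈ 0.916500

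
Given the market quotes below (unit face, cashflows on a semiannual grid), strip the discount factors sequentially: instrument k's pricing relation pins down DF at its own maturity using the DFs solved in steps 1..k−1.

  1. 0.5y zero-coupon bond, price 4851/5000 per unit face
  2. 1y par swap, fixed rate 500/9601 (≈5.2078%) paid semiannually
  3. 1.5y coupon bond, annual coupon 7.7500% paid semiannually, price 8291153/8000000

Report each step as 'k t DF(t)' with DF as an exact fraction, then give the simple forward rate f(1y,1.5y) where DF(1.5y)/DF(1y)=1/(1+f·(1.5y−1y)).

step 1 [0.5y] zero: DF = P = 4851/5000 ≈ 0.970200
step 2 [1y] swap r/2=250/9601: DF=(1 − 250/9601·(0.970200))/(1+250/9601) = 19/20 ≈ 0.950000
step 3 [1.5y] bond c/2=31/800: DF=(8291153/8000000 − 31/800·(0.970200+0.950000))/(1+31/800) = 9261/10000 ≈ 0.926100

1 1/2 4851/5000
2 1 19/20
3 3/2 9261/10000
f(1y,1.5y) = ((19/20)/(9261/10000) − 1)/(1/2) = 478/9261 ≈ 5.1614%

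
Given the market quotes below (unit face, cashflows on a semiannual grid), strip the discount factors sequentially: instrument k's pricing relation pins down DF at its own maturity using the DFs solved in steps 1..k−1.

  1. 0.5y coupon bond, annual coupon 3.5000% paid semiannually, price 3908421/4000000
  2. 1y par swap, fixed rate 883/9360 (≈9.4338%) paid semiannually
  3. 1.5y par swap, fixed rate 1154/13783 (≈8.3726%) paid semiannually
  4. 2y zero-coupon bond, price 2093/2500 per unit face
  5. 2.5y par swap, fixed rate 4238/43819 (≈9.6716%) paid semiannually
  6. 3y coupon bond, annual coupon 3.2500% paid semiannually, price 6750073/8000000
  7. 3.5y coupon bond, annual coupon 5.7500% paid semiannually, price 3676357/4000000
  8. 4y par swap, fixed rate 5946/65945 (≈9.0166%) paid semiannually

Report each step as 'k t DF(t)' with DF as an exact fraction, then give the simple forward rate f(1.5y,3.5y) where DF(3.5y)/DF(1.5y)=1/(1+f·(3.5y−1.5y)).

step 1 [0.5y] bond c/2=7/400: DF=(3908421/4000000 − 7/400·(0))/(1+7/400) = 9603/10000 ≈ 0.960300
step 2 [1y] swap r/2=883/18720: DF=(1 − 883/18720·(0.960300))/(1+883/18720) = 9117/10000 ≈ 0.911700
step 3 [1.5y] swap r/2=577/13783: DF=(1 − 577/13783·(0.960300+0.911700))/(1+577/13783) = 4423/5000 ≈ 0.884600
step 4 [2y] zero: DF = P = 2093/2500 ≈ 0.837200
step 5 [2.5y] swap r/2=2119/43819: DF=(1 − 2119/43819·(0.960300+0.911700+0.884600+0.837200))/(1+2119/43819) = 7881/10000 ≈ 0.788100
step 6 [3y] bond c/2=13/800: DF=(6750073/8000000 − 13/800·(0.960300+0.911700+0.884600+0.837200+0.788100))/(1+13/800) = 3801/5000 ≈ 0.760200
step 7 [3.5y] bond c/2=23/800: DF=(3676357/4000000 − 23/800·(0.960300+0.911700+0.884600+0.837200+0.788100+0.760200))/(1+23/800) = 7497/10000 ≈ 0.749700
step 8 [4y] swap r/2=2973/65945: DF=(1 − 2973/65945·(0.960300+0.911700+0.884600+0.837200+0.788100+0.760200+0.749700))/(1+2973/65945) = 7027/10000 ≈ 0.702700

1 1/2 9603/10000
2 1 9117/10000
3 3/2 4423/5000
4 2 2093/2500
5 5/2 7881/10000
6 3 3801/5000
7 7/2 7497/10000
8 4 7027/10000
f(1.5y,3.5y) = ((4423/5000)/(7497/10000) − 1)/(2) = 1349/14994 ≈ 8.9969%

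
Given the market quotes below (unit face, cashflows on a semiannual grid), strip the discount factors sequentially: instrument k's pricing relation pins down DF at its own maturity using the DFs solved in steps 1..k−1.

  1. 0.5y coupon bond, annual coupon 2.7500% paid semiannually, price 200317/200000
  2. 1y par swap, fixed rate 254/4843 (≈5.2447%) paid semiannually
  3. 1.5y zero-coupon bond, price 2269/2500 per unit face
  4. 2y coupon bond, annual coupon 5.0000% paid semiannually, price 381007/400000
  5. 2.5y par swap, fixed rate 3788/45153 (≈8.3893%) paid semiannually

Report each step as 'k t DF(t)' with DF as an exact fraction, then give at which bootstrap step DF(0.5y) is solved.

step 1 [0.5y] bond c/2=11/800: DF=(200317/200000 − 11/800·(0))/(1+11/800) = 247/250 ≈ 0.988000
step 2 [1y] swap r/2=127/4843: DF=(1 − 127/4843·(0.988000))/(1+127/4843) = 2373/2500 ≈ 0.949200
step 3 [1.5y] zero: DF = P = 2269/2500 ≈ 0.907600
step 4 [2y] bond c/2=1/40: DF=(381007/400000 − 1/40·(0.988000+0.949200+0.907600))/(1+1/40) = 8599/10000 ≈ 0.859900
step 5 [2.5y] swap r/2=1894/45153: DF=(1 − 1894/45153·(0.988000+0.949200+0.907600+0.859900))/(1+1894/45153) = 4053/5000 ≈ 0.810600

1 1/2 247/250
2 1 2373/2500
3 3/2 2269/2500
4 2 8599/10000
5 5/2 4053/5000
DF(0.5y) is solved at step 1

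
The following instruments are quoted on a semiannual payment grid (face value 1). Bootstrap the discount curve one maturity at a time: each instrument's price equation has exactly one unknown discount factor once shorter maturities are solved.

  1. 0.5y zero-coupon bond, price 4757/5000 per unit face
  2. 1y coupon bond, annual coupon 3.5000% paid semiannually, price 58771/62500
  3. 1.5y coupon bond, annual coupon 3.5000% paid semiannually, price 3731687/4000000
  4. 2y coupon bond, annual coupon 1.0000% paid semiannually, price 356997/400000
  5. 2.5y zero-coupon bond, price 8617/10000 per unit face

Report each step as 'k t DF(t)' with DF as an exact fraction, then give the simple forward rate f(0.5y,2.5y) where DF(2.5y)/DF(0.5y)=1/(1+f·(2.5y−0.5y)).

step 1 [0.5y] zero: DF = P = 4757/5000 ≈ 0.951400
step 2 [1y] bond c/2=7/400: DF=(58771/62500 − 7/400·(0.951400))/(1+7/400) = 4539/5000 ≈ 0.907800
step 3 [1.5y] bond c/2=7/400: DF=(3731687/4000000 − 7/400·(0.951400+0.907800))/(1+7/400) = 8849/10000 ≈ 0.884900
step 4 [2y] bond c/2=1/200: DF=(356997/400000 − 1/200·(0.951400+0.907800+0.884900))/(1+1/200) = 1093/1250 ≈ 0.874400
step 5 [2.5y] zero: DF = P = 8617/10000 ≈ 0.861700

1 1/2 4757/5000
2 1 4539/5000
3 3/2 8849/10000
4 2 1093/1250
5 5/2 8617/10000
f(0.5y,2.5y) = ((4757/5000)/(8617/10000) − 1)/(2) = 897/17234 ≈ 5.2048%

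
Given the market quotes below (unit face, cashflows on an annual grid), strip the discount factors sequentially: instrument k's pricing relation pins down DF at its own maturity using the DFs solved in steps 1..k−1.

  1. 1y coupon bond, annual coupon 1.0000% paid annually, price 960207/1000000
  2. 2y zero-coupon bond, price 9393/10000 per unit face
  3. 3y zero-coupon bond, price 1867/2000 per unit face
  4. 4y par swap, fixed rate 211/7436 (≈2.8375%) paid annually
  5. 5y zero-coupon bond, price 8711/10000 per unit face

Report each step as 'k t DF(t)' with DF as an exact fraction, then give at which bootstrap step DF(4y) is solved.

1 1 9507/10000
2 2 9393/10000
3 3 1867/2000
4 4 1789/2000
5 5 8711/10000
DF(4y) is solved at step 4

step 1 [1y] bond c/1=1/100: DF=(960207/1000000 − 1/100·(0))/(1+1/100) = 9507/10000 ≈ 0.950700
step 2 [2y] zero: DF = P = 9393/10000 ≈ 0.939300
step 3 [3y] zero: DF = P = 1867/2000 ≈ 0.933500
step 4 [4y] swap r/1=211/7436: DF=(1 − 211/7436·(0.950700+0.939300+0.933500))/(1+211/7436) = 1789/2000 ≈ 0.894500
step 5 [5y] zero: DF = P = 8711/10000 ≈ 0.871100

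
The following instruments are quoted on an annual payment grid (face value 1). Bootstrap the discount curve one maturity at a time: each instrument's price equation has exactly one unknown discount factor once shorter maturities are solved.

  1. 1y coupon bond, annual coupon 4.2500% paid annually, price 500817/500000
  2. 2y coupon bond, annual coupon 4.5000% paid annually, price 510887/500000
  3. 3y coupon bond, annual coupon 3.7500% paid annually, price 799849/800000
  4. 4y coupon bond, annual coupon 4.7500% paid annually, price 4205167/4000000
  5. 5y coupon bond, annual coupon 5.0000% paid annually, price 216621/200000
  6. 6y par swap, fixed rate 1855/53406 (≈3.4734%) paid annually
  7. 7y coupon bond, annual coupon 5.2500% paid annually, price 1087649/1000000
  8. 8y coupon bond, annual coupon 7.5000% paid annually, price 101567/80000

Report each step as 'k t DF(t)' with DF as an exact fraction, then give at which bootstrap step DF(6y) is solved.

step 1 [1y] bond c/1=17/400: DF=(500817/500000 − 17/400·(0))/(1+17/400) = 1201/1250 ≈ 0.960800
step 2 [2y] bond c/1=9/200: DF=(510887/500000 − 9/200·(0.960800))/(1+9/200) = 2341/2500 ≈ 0.936400
step 3 [3y] bond c/1=3/80: DF=(799849/800000 − 3/80·(0.960800+0.936400))/(1+3/80) = 8951/10000 ≈ 0.895100
step 4 [4y] bond c/1=19/400: DF=(4205167/4000000 − 19/400·(0.960800+0.936400+0.895100))/(1+19/400) = 877/1000 ≈ 0.877000
step 5 [5y] bond c/1=1/20: DF=(216621/200000 − 1/20·(0.960800+0.936400+0.895100+0.877000))/(1+1/20) = 1071/1250 ≈ 0.856800
step 6 [6y] swap r/1=1855/53406: DF=(1 − 1855/53406·(0.960800+0.936400+0.895100+0.877000+0.856800))/(1+1855/53406) = 1629/2000 ≈ 0.814500
step 7 [7y] bond c/1=21/400: DF=(1087649/1000000 − 21/400·(0.960800+0.936400+0.895100+0.877000+0.856800+0.814500))/(1+21/400) = 767/1000 ≈ 0.767000
step 8 [8y] bond c/1=3/40: DF=(101567/80000 − 3/40·(0.960800+0.936400+0.895100+0.877000+0.856800+0.814500+0.767000))/(1+3/40) = 7549/10000 ≈ 0.754900

1 1 1201/1250
2 2 2341/2500
3 3 8951/10000
4 4 877/1000
5 5 1071/1250
6 6 1629/2000
7 7 767/1000
8 8 7549/10000
DF(6y) is solved at step 6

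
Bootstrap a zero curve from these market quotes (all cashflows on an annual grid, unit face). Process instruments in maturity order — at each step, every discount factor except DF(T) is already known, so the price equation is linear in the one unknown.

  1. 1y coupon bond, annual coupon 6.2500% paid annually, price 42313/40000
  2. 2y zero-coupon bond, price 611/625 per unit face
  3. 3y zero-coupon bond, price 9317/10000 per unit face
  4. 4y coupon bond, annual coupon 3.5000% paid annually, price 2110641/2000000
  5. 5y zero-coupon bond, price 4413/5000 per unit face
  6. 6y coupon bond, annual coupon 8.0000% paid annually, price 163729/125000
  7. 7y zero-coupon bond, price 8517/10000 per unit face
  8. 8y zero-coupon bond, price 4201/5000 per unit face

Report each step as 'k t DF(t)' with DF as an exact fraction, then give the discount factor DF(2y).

step 1 [1y] bond c/1=1/16: DF=(42313/40000 − 1/16·(0))/(1+1/16) = 2489/2500 ≈ 0.995600
step 2 [2y] zero: DF = P = 611/625 ≈ 0.977600
step 3 [3y] zero: DF = P = 9317/10000 ≈ 0.931700
step 4 [4y] bond c/1=7/200: DF=(2110641/2000000 − 7/200·(0.995600+0.977600+0.931700))/(1+7/200) = 4607/5000 ≈ 0.921400
step 5 [5y] zero: DF = P = 4413/5000 ≈ 0.882600
step 6 [6y] bond c/1=2/25: DF=(163729/125000 − 2/25·(0.995600+0.977600+0.931700+0.921400+0.882600))/(1+2/25) = 108/125 ≈ 0.864000
step 7 [7y] zero: DF = P = 8517/10000 ≈ 0.851700
step 8 [8y] zero: DF = P = 4201/5000 ≈ 0.840200

1 1 2489/2500
2 2 611/625
3 3 9317/10000
4 4 4607/5000
5 5 4413/5000
6 6 108/125
7 7 8517/10000
8 8 4201/5000
DF(2y) = 611/625 ≈ 0.977600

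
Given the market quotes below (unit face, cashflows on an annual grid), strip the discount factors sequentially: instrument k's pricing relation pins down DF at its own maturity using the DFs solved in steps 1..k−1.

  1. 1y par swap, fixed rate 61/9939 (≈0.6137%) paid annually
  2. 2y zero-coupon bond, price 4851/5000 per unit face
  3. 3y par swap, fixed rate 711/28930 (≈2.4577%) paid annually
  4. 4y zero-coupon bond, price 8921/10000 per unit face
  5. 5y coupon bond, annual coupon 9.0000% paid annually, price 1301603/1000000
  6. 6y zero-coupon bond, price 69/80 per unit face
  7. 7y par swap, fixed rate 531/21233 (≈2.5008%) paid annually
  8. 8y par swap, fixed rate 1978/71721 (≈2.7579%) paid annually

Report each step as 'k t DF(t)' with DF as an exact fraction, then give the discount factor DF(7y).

step 1 [1y] swap r/1=61/9939: DF=(1 − 61/9939·(0))/(1+61/9939) = 9939/10000 ≈ 0.993900
step 2 [2y] zero: DF = P = 4851/5000 ≈ 0.970200
step 3 [3y] swap r/1=711/28930: DF=(1 − 711/28930·(0.993900+0.970200))/(1+711/28930) = 9289/10000 ≈ 0.928900
step 4 [4y] zero: DF = P = 8921/10000 ≈ 0.892100
step 5 [5y] bond c/1=9/100: DF=(1301603/1000000 − 9/100·(0.993900+0.970200+0.928900+0.892100))/(1+9/100) = 551/625 ≈ 0.881600
step 6 [6y] zero: DF = P = 69/80 ≈ 0.862500
step 7 [7y] swap r/1=531/21233: DF=(1 − 531/21233·(0.993900+0.970200+0.928900+0.892100+0.881600+0.862500))/(1+531/21233) = 8407/10000 ≈ 0.840700
step 8 [8y] swap r/1=1978/71721: DF=(1 − 1978/71721·(0.993900+0.970200+0.928900+0.892100+0.881600+0.862500+0.840700))/(1+1978/71721) = 4011/5000 ≈ 0.802200

1 1 9939/10000
2 2 4851/5000
3 3 9289/10000
4 4 8921/10000
5 5 551/625
6 6 69/80
7 7 8407/10000
8 8 4011/5000
DF(7y) = 8407/10000 ≈ 0.840700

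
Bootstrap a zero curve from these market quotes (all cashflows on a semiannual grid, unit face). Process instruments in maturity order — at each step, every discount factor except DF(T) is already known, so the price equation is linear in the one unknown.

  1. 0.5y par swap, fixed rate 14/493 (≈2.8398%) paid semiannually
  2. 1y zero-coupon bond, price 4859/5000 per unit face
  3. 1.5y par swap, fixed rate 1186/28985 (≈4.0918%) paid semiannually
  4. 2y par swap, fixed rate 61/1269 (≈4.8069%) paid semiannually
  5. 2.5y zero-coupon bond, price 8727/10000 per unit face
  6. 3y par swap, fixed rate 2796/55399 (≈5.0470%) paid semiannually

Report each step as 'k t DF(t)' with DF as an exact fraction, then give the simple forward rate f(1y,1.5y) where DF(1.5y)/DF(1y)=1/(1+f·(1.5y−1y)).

1 1/2 493/500
2 1 4859/5000
3 3/2 9407/10000
4 2 1817/2000
5 5/2 8727/10000
6 3 4301/5000
f(1y,1.5y) = ((4859/5000)/(9407/10000) − 1)/(1/2) = 622/9407 ≈ 6.6121%

step 1 [0.5y] swap r/2=7/493: DF=(1 − 7/493·(0))/(1+7/493) = 493/500 ≈ 0.986000
step 2 [1y] zero: DF = P = 4859/5000 ≈ 0.971800
step 3 [1.5y] swap r/2=593/28985: DF=(1 − 593/28985·(0.986000+0.971800))/(1+593/28985) = 9407/10000 ≈ 0.940700
step 4 [2y] swap r/2=61/2538: DF=(1 − 61/2538·(0.986000+0.971800+0.940700))/(1+61/2538) = 1817/2000 ≈ 0.908500
step 5 [2.5y] zero: DF = P = 8727/10000 ≈ 0.872700
step 6 [3y] swap r/2=1398/55399: DF=(1 − 1398/55399·(0.986000+0.971800+0.940700+0.908500+0.872700))/(1+1398/55399) = 4301/5000 ≈ 0.860200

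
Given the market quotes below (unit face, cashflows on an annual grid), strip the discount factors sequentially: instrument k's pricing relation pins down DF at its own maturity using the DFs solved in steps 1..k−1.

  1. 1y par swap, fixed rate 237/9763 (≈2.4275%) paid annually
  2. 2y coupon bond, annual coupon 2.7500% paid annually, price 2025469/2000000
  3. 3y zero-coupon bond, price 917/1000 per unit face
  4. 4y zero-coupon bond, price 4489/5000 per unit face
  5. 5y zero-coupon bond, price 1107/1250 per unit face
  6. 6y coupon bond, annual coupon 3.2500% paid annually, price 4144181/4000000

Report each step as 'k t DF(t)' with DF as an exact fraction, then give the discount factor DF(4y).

step 1 [1y] swap r/1=237/9763: DF=(1 − 237/9763·(0))/(1+237/9763) = 9763/10000 ≈ 0.976300
step 2 [2y] bond c/1=11/400: DF=(2025469/2000000 − 11/400·(0.976300))/(1+11/400) = 1919/2000 ≈ 0.959500
step 3 [3y] zero: DF = P = 917/1000 ≈ 0.917000
step 4 [4y] zero: DF = P = 4489/5000 ≈ 0.897800
step 5 [5y] zero: DF = P = 1107/1250 ≈ 0.885600
step 6 [6y] bond c/1=13/400: DF=(4144181/4000000 − 13/400·(0.976300+0.959500+0.917000+0.897800+0.885600))/(1+13/400) = 343/400 ≈ 0.857500

1 1 9763/10000
2 2 1919/2000
3 3 917/1000
4 4 4489/5000
5 5 1107/1250
6 6 343/400
DF(4y) = 4489/5000 ≈ 0.897800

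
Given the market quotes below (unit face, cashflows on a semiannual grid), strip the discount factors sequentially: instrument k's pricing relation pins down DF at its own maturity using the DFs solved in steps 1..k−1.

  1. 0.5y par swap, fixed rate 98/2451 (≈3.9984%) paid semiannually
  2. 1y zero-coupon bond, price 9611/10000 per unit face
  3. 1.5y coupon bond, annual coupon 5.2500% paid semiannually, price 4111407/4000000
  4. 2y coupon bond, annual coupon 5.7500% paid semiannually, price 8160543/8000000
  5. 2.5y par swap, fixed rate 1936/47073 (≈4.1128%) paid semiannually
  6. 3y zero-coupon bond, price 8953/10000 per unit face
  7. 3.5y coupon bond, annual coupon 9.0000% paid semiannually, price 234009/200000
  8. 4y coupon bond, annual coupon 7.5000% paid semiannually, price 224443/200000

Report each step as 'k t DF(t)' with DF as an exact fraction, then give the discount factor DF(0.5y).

step 1 [0.5y] swap r/2=49/2451: DF=(1 − 49/2451·(0))/(1+49/2451) = 2451/2500 ≈ 0.980400
step 2 [1y] zero: DF = P = 9611/10000 ≈ 0.961100
step 3 [1.5y] bond c/2=21/800: DF=(4111407/4000000 − 21/800·(0.980400+0.961100))/(1+21/800) = 9519/10000 ≈ 0.951900
step 4 [2y] bond c/2=23/800: DF=(8160543/8000000 − 23/800·(0.980400+0.961100+0.951900))/(1+23/800) = 9107/10000 ≈ 0.910700
step 5 [2.5y] swap r/2=968/47073: DF=(1 − 968/47073·(0.980400+0.961100+0.951900+0.910700))/(1+968/47073) = 1129/1250 ≈ 0.903200
step 6 [3y] zero: DF = P = 8953/10000 ≈ 0.895300
step 7 [3.5y] bond c/2=9/200: DF=(234009/200000 − 9/200·(0.980400+0.961100+0.951900+0.910700+0.903200+0.895300))/(1+9/200) = 549/625 ≈ 0.878400
step 8 [4y] bond c/2=3/80: DF=(224443/200000 − 3/80·(0.980400+0.961100+0.951900+0.910700+0.903200+0.895300+0.878400))/(1+3/80) = 4237/5000 ≈ 0.847400

1 1/2 2451/2500
2 1 9611/10000
3 3/2 9519/10000
4 2 9107/10000
5 5/2 1129/1250
6 3 8953/10000
7 7/2 549/625
8 4 4237/5000
DF(0.5y) = 2451/2500 ≈ 0.980400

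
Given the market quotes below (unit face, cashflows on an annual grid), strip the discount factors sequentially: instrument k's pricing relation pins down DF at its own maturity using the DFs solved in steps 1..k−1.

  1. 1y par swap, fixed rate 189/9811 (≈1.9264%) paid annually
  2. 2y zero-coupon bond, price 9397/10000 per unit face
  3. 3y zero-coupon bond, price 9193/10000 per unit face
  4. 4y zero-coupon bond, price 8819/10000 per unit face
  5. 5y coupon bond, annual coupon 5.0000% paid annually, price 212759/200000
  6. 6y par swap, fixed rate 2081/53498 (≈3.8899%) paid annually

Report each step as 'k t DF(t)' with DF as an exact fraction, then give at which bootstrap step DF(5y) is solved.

step 1 [1y] swap r/1=189/9811: DF=(1 − 189/9811·(0))/(1+189/9811) = 9811/10000 ≈ 0.981100
step 2 [2y] zero: DF = P = 9397/10000 ≈ 0.939700
step 3 [3y] zero: DF = P = 9193/10000 ≈ 0.919300
step 4 [4y] zero: DF = P = 8819/10000 ≈ 0.881900
step 5 [5y] bond c/1=1/20: DF=(212759/200000 − 1/20·(0.981100+0.939700+0.919300+0.881900))/(1+1/20) = 8359/10000 ≈ 0.835900
step 6 [6y] swap r/1=2081/53498: DF=(1 − 2081/53498·(0.981100+0.939700+0.919300+0.881900+0.835900))/(1+2081/53498) = 7919/10000 ≈ 0.791900

1 1 9811/10000
2 2 9397/10000
3 3 9193/10000
4 4 8819/10000
5 5 8359/10000
6 6 7919/10000
DF(5y) is solved at step 5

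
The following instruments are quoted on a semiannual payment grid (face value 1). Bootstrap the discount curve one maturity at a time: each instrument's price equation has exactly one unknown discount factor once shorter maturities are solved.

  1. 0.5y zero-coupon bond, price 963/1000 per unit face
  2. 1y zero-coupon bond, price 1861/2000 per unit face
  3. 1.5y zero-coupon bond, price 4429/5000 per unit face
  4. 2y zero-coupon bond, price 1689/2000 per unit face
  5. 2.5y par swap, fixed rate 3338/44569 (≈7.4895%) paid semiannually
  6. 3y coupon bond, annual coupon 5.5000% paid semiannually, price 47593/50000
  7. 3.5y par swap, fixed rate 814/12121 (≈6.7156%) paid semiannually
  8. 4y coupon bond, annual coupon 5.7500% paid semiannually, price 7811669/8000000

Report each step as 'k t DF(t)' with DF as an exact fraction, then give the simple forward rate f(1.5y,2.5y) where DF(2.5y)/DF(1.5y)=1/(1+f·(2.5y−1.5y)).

1 1/2 963/1000
2 1 1861/2000
3 3/2 4429/5000
4 2 1689/2000
5 5/2 8331/10000
6 3 8071/10000
7 7/2 1593/2000
8 4 3899/5000
f(1.5y,2.5y) = ((4429/5000)/(8331/10000) − 1)/(1) = 527/8331 ≈ 6.3258%

step 1 [0.5y] zero: DF = P = 963/1000 ≈ 0.963000
step 2 [1y] zero: DF = P = 1861/2000 ≈ 0.930500
step 3 [1.5y] zero: DF = P = 4429/5000 ≈ 0.885800
step 4 [2y] zero: DF = P = 1689/2000 ≈ 0.844500
step 5 [2.5y] swap r/2=1669/44569: DF=(1 − 1669/44569·(0.963000+0.930500+0.885800+0.844500))/(1+1669/44569) = 8331/10000 ≈ 0.833100
step 6 [3y] bond c/2=11/400: DF=(47593/50000 − 11/400·(0.963000+0.930500+0.885800+0.844500+0.833100))/(1+11/400) = 8071/10000 ≈ 0.807100
step 7 [3.5y] swap r/2=407/12121: DF=(1 − 407/12121·(0.963000+0.930500+0.885800+0.844500+0.833100+0.807100))/(1+407/12121) = 1593/2000 ≈ 0.796500
step 8 [4y] bond c/2=23/800: DF=(7811669/8000000 − 23/800·(0.963000+0.930500+0.885800+0.844500+0.833100+0.807100+0.796500))/(1+23/800) = 3899/5000 ≈ 0.779800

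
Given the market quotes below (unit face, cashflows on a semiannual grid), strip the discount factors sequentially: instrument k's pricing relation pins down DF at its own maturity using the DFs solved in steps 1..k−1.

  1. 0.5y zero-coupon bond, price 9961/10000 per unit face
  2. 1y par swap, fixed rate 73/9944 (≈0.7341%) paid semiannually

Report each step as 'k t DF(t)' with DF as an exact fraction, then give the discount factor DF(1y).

1 1/2 9961/10000
2 1 9927/10000
DF(1y) = 9927/10000 ≈ 0.992700

step 1 [0.5y] zero: DF = P = 9961/10000 ≈ 0.996100
step 2 [1y] swap r/2=73/19888: DF=(1 − 73/19888·(0.996100))/(1+73/19888) = 9927/10000 ≈ 0.992700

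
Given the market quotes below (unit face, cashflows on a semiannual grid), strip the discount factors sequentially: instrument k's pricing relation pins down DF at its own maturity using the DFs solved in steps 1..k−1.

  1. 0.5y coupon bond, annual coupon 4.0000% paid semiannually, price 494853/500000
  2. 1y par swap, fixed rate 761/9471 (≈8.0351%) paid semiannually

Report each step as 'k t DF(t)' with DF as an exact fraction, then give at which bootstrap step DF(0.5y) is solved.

step 1 [0.5y] bond c/2=1/50: DF=(494853/500000 − 1/50·(0))/(1+1/50) = 9703/10000 ≈ 0.970300
step 2 [1y] swap r/2=761/18942: DF=(1 − 761/18942·(0.970300))/(1+761/18942) = 9239/10000 ≈ 0.923900

1 1/2 9703/10000
2 1 9239/10000
DF(0.5y) is solved at step 1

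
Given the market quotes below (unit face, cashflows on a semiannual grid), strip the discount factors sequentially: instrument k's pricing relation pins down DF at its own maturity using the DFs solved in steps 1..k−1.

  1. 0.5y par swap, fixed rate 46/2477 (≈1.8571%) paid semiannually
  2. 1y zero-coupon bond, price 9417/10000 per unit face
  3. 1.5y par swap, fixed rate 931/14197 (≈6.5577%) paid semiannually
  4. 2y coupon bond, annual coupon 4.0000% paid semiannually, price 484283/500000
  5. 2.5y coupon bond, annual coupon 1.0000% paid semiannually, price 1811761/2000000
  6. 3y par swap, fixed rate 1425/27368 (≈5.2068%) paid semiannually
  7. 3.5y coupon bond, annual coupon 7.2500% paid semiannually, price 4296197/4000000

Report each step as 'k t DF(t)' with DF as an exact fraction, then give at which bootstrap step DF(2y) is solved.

1 1/2 2477/2500
2 1 9417/10000
3 3/2 9069/10000
4 2 8939/10000
5 5/2 2207/2500
6 3 343/400
7 7/2 169/200
DF(2y) is solved at step 4

step 1 [0.5y] swap r/2=23/2477: DF=(1 − 23/2477·(0))/(1+23/2477) = 2477/2500 ≈ 0.990800
step 2 [1y] zero: DF = P = 9417/10000 ≈ 0.941700
step 3 [1.5y] swap r/2=931/28394: DF=(1 − 931/28394·(0.990800+0.941700))/(1+931/28394) = 9069/10000 ≈ 0.906900
step 4 [2y] bond c/2=1/50: DF=(484283/500000 − 1/50·(0.990800+0.941700+0.906900))/(1+1/50) = 8939/10000 ≈ 0.893900
step 5 [2.5y] bond c/2=1/200: DF=(1811761/2000000 − 1/200·(0.990800+0.941700+0.906900+0.893900))/(1+1/200) = 2207/2500 ≈ 0.882800
step 6 [3y] swap r/2=1425/54736: DF=(1 − 1425/54736·(0.990800+0.941700+0.906900+0.893900+0.882800))/(1+1425/54736) = 343/400 ≈ 0.857500
step 7 [3.5y] bond c/2=29/800: DF=(4296197/4000000 − 29/800·(0.990800+0.941700+0.906900+0.893900+0.882800+0.857500))/(1+29/800) = 169/200 ≈ 0.845000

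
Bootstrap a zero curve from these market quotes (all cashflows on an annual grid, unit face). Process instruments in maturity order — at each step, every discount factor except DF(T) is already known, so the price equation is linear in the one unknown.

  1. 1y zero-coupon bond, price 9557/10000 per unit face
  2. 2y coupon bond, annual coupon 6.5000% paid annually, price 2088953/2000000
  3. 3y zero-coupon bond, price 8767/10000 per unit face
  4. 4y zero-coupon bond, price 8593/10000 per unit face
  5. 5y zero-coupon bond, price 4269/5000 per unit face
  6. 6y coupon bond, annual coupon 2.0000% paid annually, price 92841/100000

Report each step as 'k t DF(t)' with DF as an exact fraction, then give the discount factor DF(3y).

step 1 [1y] zero: DF = P = 9557/10000 ≈ 0.955700
step 2 [2y] bond c/1=13/200: DF=(2088953/2000000 − 13/200·(0.955700))/(1+13/200) = 1153/1250 ≈ 0.922400
step 3 [3y] zero: DF = P = 8767/10000 ≈ 0.876700
step 4 [4y] zero: DF = P = 8593/10000 ≈ 0.859300
step 5 [5y] zero: DF = P = 4269/5000 ≈ 0.853800
step 6 [6y] bond c/1=1/50: DF=(92841/100000 − 1/50·(0.955700+0.922400+0.876700+0.859300+0.853800))/(1+1/50) = 4113/5000 ≈ 0.822600

1 1 9557/10000
2 2 1153/1250
3 3 8767/10000
4 4 8593/10000
5 5 4269/5000
6 6 4113/5000
DF(3y) = 8767/10000 ≈ 0.876700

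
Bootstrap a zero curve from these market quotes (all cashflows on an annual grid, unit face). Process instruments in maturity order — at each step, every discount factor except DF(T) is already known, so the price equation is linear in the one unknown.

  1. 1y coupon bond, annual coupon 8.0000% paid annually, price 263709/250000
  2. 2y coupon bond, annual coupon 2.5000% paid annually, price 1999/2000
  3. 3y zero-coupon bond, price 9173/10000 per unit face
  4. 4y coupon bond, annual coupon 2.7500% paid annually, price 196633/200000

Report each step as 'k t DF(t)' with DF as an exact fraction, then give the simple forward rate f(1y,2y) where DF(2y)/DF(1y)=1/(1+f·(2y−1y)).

1 1 9767/10000
2 2 9513/10000
3 3 9173/10000
4 4 8807/10000
f(1y,2y) = ((9767/10000)/(9513/10000) − 1)/(1) = 254/9513 ≈ 2.6700%

step 1 [1y] bond c/1=2/25: DF=(263709/250000 − 2/25·(0))/(1+2/25) = 9767/10000 ≈ 0.976700
step 2 [2y] bond c/1=1/40: DF=(1999/2000 − 1/40·(0.976700))/(1+1/40) = 9513/10000 ≈ 0.951300
step 3 [3y] zero: DF = P = 9173/10000 ≈ 0.917300
step 4 [4y] bond c/1=11/400: DF=(196633/200000 − 11/400·(0.976700+0.951300+0.917300))/(1+11/400) = 8807/10000 ≈ 0.880700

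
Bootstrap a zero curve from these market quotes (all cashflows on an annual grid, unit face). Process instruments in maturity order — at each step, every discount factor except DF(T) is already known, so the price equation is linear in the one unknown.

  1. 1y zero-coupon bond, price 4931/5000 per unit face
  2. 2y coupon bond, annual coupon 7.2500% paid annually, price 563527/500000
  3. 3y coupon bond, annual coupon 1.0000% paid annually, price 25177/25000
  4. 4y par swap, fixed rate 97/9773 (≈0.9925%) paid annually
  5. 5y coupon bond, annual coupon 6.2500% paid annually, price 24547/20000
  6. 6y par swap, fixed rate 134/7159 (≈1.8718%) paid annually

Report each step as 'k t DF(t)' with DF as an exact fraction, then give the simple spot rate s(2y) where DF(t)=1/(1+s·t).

step 1 [1y] zero: DF = P = 4931/5000 ≈ 0.986200
step 2 [2y] bond c/1=29/400: DF=(563527/500000 − 29/400·(0.986200))/(1+29/400) = 4921/5000 ≈ 0.984200
step 3 [3y] bond c/1=1/100: DF=(25177/25000 − 1/100·(0.986200+0.984200))/(1+1/100) = 611/625 ≈ 0.977600
step 4 [4y] swap r/1=97/9773: DF=(1 − 97/9773·(0.986200+0.984200+0.977600))/(1+97/9773) = 2403/2500 ≈ 0.961200
step 5 [5y] bond c/1=1/16: DF=(24547/20000 − 1/16·(0.986200+0.984200+0.977600+0.961200))/(1+1/16) = 2313/2500 ≈ 0.925200
step 6 [6y] swap r/1=134/7159: DF=(1 − 134/7159·(0.986200+0.984200+0.977600+0.961200+0.925200))/(1+134/7159) = 558/625 ≈ 0.892800

1 1 4931/5000
2 2 4921/5000
3 3 611/625
4 4 2403/2500
5 5 2313/2500
6 6 558/625
s(2y) = (1/(4921/5000) − 1)/(2) = 79/9842 ≈ 0.8027%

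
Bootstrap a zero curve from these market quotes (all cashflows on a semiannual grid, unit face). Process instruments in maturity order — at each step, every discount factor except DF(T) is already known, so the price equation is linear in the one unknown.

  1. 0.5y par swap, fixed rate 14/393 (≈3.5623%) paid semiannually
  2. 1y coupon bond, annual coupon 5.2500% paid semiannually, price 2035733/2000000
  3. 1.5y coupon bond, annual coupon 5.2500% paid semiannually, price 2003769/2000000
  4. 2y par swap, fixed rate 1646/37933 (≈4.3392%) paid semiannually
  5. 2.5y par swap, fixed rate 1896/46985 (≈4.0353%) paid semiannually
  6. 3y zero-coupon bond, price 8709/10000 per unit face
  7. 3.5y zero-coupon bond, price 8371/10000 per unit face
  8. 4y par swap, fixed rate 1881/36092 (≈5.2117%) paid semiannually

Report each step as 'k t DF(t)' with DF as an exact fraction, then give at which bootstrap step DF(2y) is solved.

1 1/2 393/400
2 1 9667/10000
3 3/2 579/625
4 2 9177/10000
5 5/2 2263/2500
6 3 8709/10000
7 7/2 8371/10000
8 4 8119/10000
DF(2y) is solved at step 4

step 1 [0.5y] swap r/2=7/393: DF=(1 − 7/393·(0))/(1+7/393) = 393/400 ≈ 0.982500
step 2 [1y] bond c/2=21/800: DF=(2035733/2000000 − 21/800·(0.982500))/(1+21/800) = 9667/10000 ≈ 0.966700
step 3 [1.5y] bond c/2=21/800: DF=(2003769/2000000 − 21/800·(0.982500+0.966700))/(1+21/800) = 579/625 ≈ 0.926400
step 4 [2y] swap r/2=823/37933: DF=(1 − 823/37933·(0.982500+0.966700+0.926400))/(1+823/37933) = 9177/10000 ≈ 0.917700
step 5 [2.5y] swap r/2=948/46985: DF=(1 − 948/46985·(0.982500+0.966700+0.926400+0.917700))/(1+948/46985) = 2263/2500 ≈ 0.905200
step 6 [3y] zero: DF = P = 8709/10000 ≈ 0.870900
step 7 [3.5y] zero: DF = P = 8371/10000 ≈ 0.837100
step 8 [4y] swap r/2=1881/72184: DF=(1 − 1881/72184·(0.982500+0.966700+0.926400+0.917700+0.905200+0.870900+0.837100))/(1+1881/72184) = 8119/10000 ≈ 0.811900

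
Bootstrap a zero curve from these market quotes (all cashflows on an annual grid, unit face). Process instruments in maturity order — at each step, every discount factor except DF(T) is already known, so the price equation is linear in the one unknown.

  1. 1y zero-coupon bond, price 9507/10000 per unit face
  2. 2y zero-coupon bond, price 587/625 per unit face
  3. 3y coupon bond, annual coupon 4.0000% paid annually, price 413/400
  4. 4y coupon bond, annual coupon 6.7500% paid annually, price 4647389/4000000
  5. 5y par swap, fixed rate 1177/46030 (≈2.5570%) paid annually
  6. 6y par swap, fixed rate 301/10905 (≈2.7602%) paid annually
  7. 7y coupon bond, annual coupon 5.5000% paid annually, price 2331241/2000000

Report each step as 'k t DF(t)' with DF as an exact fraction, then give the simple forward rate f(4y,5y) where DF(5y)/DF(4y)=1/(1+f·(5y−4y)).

step 1 [1y] zero: DF = P = 9507/10000 ≈ 0.950700
step 2 [2y] zero: DF = P = 587/625 ≈ 0.939200
step 3 [3y] bond c/1=1/25: DF=(413/400 − 1/25·(0.950700+0.939200))/(1+1/25) = 9201/10000 ≈ 0.920100
step 4 [4y] bond c/1=27/400: DF=(4647389/4000000 − 27/400·(0.950700+0.939200+0.920100))/(1+27/400) = 9107/10000 ≈ 0.910700
step 5 [5y] swap r/1=1177/46030: DF=(1 − 1177/46030·(0.950700+0.939200+0.920100+0.910700))/(1+1177/46030) = 8823/10000 ≈ 0.882300
step 6 [6y] swap r/1=301/10905: DF=(1 − 301/10905·(0.950700+0.939200+0.920100+0.910700+0.882300))/(1+301/10905) = 1699/2000 ≈ 0.849500
step 7 [7y] bond c/1=11/200: DF=(2331241/2000000 − 11/200·(0.950700+0.939200+0.920100+0.910700+0.882300+0.849500))/(1+11/200) = 4103/5000 ≈ 0.820600

1 1 9507/10000
2 2 587/625
3 3 9201/10000
4 4 9107/10000
5 5 8823/10000
6 6 1699/2000
7 7 4103/5000
f(4y,5y) = ((9107/10000)/(8823/10000) − 1)/(1) = 284/8823 ≈ 3.2189%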